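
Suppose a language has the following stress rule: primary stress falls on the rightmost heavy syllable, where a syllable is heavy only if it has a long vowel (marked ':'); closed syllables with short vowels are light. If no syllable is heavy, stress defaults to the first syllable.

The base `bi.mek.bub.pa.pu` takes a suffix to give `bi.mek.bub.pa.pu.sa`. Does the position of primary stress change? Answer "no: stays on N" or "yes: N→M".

Base `bi.mek.bub.pa.pu` (5 syllables):
  Weights: 1 bi L, 2 mek L, 3 bub L, 4 pa L, 5 pu L.
  No heavy syllable in the domain; default to the first syllable = syllable 1.
  → primary stress on syllable 1.
Suffixed `bi.mek.bub.pa.pu.sa` (6 syllables):
  Weights: 1 bi L, 2 mek L, 3 bub L, 4 pa L, 5 pu L, 6 sa L.
  No heavy syllable in the domain; default to the first syllable = syllable 1.
  → primary stress on syllable 1.

no: stays on 1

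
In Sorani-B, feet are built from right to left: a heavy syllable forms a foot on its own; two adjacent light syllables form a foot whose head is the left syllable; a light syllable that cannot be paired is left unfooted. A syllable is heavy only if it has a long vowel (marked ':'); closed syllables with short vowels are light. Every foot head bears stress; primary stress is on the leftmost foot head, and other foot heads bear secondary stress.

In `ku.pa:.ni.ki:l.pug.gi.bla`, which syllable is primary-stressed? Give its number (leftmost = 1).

Weights: 1 ku L, 2 pa: H, 3 ni L, 4 ki:l H, 5 pug L, 6 gi L, 7 bla L.
Parse right to left (heavy = foot alone; LL = one foot; stranded L unfooted): ku (ˈpa:) ni (ˈki:l) pug (ˈgi.bla).
Foot heads: 2, 4, 6.
Primary stress on the leftmost head = syllable 2.
Primary stress: syllable 2 → ku.ˈpa:.ni.ki:l.pug.gi.bla.

2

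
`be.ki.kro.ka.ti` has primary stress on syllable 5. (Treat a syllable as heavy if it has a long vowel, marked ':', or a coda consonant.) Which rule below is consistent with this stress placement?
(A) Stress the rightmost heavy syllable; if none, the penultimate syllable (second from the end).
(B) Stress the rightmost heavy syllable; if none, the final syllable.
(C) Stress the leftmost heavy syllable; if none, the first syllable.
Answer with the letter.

B

Rule A → syllable 4 (observed: 5).
Rule B → syllable 5 ✓.
Rule C → syllable 1 (observed: 5).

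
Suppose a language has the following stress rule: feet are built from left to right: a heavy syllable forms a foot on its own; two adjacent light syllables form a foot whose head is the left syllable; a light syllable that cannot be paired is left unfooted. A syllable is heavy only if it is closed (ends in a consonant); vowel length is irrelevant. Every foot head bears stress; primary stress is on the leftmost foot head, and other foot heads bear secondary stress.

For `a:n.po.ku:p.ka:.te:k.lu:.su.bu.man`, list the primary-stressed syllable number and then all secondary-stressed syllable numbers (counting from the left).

Weights: 1 a:n H, 2 po L, 3 ku:p H, 4 ka: L, 5 te:k H, 6 lu: L, 7 su L, 8 bu L, 9 man H.
Parse left to right (heavy = foot alone; LL = one foot; stranded L unfooted): (ˈa:n) po (ˈku:p) ka: (ˈte:k) (ˈlu:.su) bu (ˈman).
Foot heads: 1, 3, 5, 6, 9.
Primary stress on the leftmost head = syllable 1.
Secondary stress on 3, 5, 6, 9: ˈa:n.po.ˌku:p.ka:.ˌte:k.ˌlu:.su.bu.ˌman.

primary 1, secondary 3, 5, 6, 9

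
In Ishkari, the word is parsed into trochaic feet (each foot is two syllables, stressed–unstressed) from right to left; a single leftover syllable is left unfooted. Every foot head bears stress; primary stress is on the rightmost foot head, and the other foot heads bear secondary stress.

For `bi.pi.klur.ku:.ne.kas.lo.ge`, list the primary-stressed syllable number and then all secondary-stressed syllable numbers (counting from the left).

primary 7, secondary 1, 3, 5

Parse right to left into trochaic (ˈσσ) feet: (ˈbi.pi) (ˈklur.ku:) (ˈne.kas) (ˈlo.ge).
Foot heads (stressed positions): 1, 3, 5, 7.
End Rule Rightmost: primary stress on the rightmost head = syllable 7.
Secondary stress on 1, 3, 5: ˌbi.pi.ˌklur.ku:.ˌne.kas.ˈlo.ge.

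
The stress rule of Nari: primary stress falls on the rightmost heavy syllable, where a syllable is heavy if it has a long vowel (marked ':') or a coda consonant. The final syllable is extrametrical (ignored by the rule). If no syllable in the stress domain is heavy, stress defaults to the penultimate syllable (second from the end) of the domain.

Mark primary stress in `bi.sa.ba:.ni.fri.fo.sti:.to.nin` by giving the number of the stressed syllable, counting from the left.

7

The final syllable (9, nin) is extrametrical; the stress domain is syllables 1–8.
Weights: 1 bi L, 2 sa L, 3 ba: H, 4 ni L, 5 fri L, 6 fo L, 7 sti: H, 8 to L.
Heavy syllables in the domain: 3, 7. The rightmost is syllable 7 (sti:).
Primary stress: syllable 7 → bi.sa.ba:.ni.fri.fo.ˈsti:.to.nin.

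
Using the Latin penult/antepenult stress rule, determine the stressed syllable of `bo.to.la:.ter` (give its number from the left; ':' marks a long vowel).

Classical Latin: stress the penult if heavy (long vowel or closed), else the antepenult.
Weights: 2 to L, 3 la: H, 4 ter H.
The penult (syllable 3, la:) is heavy, so it takes stress.
Stress on syllable 3: bo.to.ˈla:.ter.

3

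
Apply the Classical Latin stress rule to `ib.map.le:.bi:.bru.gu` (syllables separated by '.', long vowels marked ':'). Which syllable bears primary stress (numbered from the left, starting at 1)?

4

Classical Latin: stress the penult if heavy (long vowel or closed), else the antepenult.
Weights: 4 bi: H, 5 bru L, 6 gu L.
The penult (syllable 5, bru) is light, so stress falls on the antepenult (syllable 4, bi:).
Stress on syllable 4: ib.map.le:.ˈbi:.bru.gu.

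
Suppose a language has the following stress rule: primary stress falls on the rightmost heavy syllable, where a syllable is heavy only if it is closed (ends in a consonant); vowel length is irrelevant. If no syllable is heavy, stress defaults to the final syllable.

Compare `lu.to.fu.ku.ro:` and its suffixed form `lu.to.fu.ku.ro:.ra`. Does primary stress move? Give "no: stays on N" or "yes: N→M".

Base `lu.to.fu.ku.ro:` (5 syllables):
  Weights: 1 lu L, 2 to L, 3 fu L, 4 ku L, 5 ro: L.
  No heavy syllable in the domain; default to the final syllable = syllable 5.
  → primary stress on syllable 5.
Suffixed `lu.to.fu.ku.ro:.ra` (6 syllables):
  Weights: 1 lu L, 2 to L, 3 fu L, 4 ku L, 5 ro: L, 6 ra L.
  No heavy syllable in the domain; default to the final syllable = syllable 6.
  → primary stress on syllable 6.

yes: 5→6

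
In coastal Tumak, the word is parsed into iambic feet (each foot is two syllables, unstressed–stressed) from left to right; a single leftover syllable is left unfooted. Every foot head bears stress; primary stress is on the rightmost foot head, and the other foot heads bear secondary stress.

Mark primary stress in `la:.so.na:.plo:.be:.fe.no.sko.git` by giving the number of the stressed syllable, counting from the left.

8

Parse left to right into iambic (σˈσ) feet: (la:.ˈso) (na:.ˈplo:) (be:.ˈfe) (no.ˈsko) git. Syllable 9 is left unfooted.
Foot heads (stressed positions): 2, 4, 6, 8.
End Rule Rightmost: primary stress on the rightmost head = syllable 8.
Primary stress: syllable 8 → la:.so.na:.plo:.be:.fe.no.ˈsko.git.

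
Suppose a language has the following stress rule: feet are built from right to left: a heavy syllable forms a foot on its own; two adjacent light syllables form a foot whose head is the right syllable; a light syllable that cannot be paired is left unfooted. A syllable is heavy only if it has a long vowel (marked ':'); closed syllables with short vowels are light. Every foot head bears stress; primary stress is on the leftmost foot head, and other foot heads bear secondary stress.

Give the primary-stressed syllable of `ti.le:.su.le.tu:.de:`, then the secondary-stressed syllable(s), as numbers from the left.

Weights: 1 ti L, 2 le: H, 3 su L, 4 le L, 5 tu: H, 6 de: H.
Parse right to left (heavy = foot alone; LL = one foot; stranded L unfooted): ti (ˈle:) (su.ˈle) (ˈtu:) (ˈde:).
Foot heads: 2, 4, 5, 6.
Primary stress on the leftmost head = syllable 2.
Secondary stress on 4, 5, 6: ti.ˈle:.su.ˌle.ˌtu:.ˌde:.

primary 2, secondary 4, 5, 6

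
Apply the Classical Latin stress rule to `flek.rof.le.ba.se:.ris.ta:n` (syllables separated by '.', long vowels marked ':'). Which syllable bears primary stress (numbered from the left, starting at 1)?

6

Classical Latin: stress the penult if heavy (long vowel or closed), else the antepenult.
Weights: 5 se: H, 6 ris H, 7 ta:n H.
The penult (syllable 6, ris) is heavy, so it takes stress.
Stress on syllable 6: flek.rof.le.ba.se:.ˈris.ta:n.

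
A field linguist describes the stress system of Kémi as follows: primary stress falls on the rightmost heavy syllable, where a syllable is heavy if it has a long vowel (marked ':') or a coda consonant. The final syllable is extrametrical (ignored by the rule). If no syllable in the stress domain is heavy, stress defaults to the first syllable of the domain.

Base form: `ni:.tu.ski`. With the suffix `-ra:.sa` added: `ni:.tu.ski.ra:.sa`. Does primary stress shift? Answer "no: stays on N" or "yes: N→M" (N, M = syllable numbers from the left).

Base `ni:.tu.ski` (3 syllables):
  The final syllable (3, ski) is extrametrical; the stress domain is syllables 1–2.
  Weights: 1 ni: H, 2 tu L.
  Heavy syllables in the domain: 1. The rightmost is syllable 1 (ni:).
  → primary stress on syllable 1.
Suffixed `ni:.tu.ski.ra:.sa` (5 syllables):
  The final syllable (5, sa) is extrametrical; the stress domain is syllables 1–4.
  Weights: 1 ni: H, 2 tu L, 3 ski L, 4 ra: H.
  Heavy syllables in the domain: 1, 4. The rightmost is syllable 4 (ra:).
  → primary stress on syllable 4.

yes: 1→4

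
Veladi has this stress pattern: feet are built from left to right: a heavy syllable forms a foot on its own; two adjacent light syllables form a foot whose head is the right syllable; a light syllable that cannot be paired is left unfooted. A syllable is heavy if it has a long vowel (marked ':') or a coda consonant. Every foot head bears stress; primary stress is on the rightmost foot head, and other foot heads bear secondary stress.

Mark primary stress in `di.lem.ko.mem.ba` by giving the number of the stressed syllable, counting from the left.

Weights: 1 di L, 2 lem H, 3 ko L, 4 mem H, 5 ba L.
Parse left to right (heavy = foot alone; LL = one foot; stranded L unfooted): di (ˈlem) ko (ˈmem) ba.
Foot heads: 2, 4.
Primary stress on the rightmost head = syllable 4.
Primary stress: syllable 4 → di.lem.ko.ˈmem.ba.

4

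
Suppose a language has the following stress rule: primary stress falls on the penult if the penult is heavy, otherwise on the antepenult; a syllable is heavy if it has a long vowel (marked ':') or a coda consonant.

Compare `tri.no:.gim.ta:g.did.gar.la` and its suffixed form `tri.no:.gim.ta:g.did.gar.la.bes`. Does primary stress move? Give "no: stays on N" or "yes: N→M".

no: stays on 6

Base `tri.no:.gim.ta:g.did.gar.la` (7 syllables):
  Weights: 5 did H, 6 gar H, 7 la L.
  The penult (syllable 6, gar) is heavy, so it takes stress.
  → primary stress on syllable 6.
Suffixed `tri.no:.gim.ta:g.did.gar.la.bes` (8 syllables):
  Weights: 6 gar H, 7 la L, 8 bes H.
  The penult (syllable 7, la) is light, so stress falls on the antepenult (syllable 6, gar).
  → primary stress on syllable 6.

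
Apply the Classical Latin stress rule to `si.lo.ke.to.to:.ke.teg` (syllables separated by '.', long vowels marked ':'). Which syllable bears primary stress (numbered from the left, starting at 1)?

Classical Latin: stress the penult if heavy (long vowel or closed), else the antepenult.
Weights: 5 to: H, 6 ke L, 7 teg H.
The penult (syllable 6, ke) is light, so stress falls on the antepenult (syllable 5, to:).
Stress on syllable 5: si.lo.ke.to.ˈto:.ke.teg.

5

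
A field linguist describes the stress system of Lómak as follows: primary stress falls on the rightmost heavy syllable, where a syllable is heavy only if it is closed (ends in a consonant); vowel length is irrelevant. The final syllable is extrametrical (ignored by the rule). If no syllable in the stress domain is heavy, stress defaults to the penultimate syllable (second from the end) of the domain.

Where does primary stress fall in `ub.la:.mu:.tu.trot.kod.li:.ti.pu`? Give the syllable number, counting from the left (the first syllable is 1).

The final syllable (9, pu) is extrametrical; the stress domain is syllables 1–8.
Weights: 1 ub H, 2 la: L, 3 mu: L, 4 tu L, 5 trot H, 6 kod H, 7 li: L, 8 ti L.
Heavy syllables in the domain: 1, 5, 6. The rightmost is syllable 6 (kod).
Primary stress: syllable 6 → ub.la:.mu:.tu.trot.ˈkod.li:.ti.pu.

6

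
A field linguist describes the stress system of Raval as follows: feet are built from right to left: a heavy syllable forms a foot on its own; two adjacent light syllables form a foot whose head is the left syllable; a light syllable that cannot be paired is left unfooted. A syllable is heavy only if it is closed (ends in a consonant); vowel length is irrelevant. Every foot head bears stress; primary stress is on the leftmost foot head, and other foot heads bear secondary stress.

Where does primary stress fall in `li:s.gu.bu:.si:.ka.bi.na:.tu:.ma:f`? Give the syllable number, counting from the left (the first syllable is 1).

Weights: 1 li:s H, 2 gu L, 3 bu: L, 4 si: L, 5 ka L, 6 bi L, 7 na: L, 8 tu: L, 9 ma:f H.
Parse right to left (heavy = foot alone; LL = one foot; stranded L unfooted): (ˈli:s) gu (ˈbu:.si:) (ˈka.bi) (ˈna:.tu:) (ˈma:f).
Foot heads: 1, 3, 5, 7, 9.
Primary stress on the leftmost head = syllable 1.
Primary stress: syllable 1 → ˈli:s.gu.bu:.si:.ka.bi.na:.tu:.ma:f.

1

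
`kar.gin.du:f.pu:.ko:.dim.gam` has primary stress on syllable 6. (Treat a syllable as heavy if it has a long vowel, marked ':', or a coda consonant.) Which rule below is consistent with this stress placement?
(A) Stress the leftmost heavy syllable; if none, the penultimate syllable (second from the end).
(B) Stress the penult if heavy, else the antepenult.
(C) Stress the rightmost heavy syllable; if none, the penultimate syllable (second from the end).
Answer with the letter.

B

Rule A → syllable 1 (observed: 6).
Rule B → syllable 6 ✓.
Rule C → syllable 7 (observed: 6).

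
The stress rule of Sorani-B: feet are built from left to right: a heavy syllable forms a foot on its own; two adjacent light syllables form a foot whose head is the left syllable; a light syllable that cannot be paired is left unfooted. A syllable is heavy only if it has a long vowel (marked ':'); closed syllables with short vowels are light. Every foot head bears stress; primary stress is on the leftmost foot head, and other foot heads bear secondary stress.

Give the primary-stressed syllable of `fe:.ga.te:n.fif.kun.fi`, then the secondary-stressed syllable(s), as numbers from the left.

primary 1, secondary 3, 4

Weights: 1 fe: H, 2 ga L, 3 te:n H, 4 fif L, 5 kun L, 6 fi L.
Parse left to right (heavy = foot alone; LL = one foot; stranded L unfooted): (ˈfe:) ga (ˈte:n) (ˈfif.kun) fi.
Foot heads: 1, 3, 4.
Primary stress on the leftmost head = syllable 1.
Secondary stress on 3, 4: ˈfe:.ga.ˌte:n.ˌfif.kun.fi.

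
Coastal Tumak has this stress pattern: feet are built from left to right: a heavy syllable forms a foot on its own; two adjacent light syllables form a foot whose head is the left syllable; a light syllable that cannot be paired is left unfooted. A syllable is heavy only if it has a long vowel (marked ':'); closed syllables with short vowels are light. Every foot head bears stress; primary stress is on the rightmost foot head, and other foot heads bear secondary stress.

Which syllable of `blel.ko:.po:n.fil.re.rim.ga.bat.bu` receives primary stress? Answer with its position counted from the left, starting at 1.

Weights: 1 blel L, 2 ko: H, 3 po:n H, 4 fil L, 5 re L, 6 rim L, 7 ga L, 8 bat L, 9 bu L.
Parse left to right (heavy = foot alone; LL = one foot; stranded L unfooted): blel (ˈko:) (ˈpo:n) (ˈfil.re) (ˈrim.ga) (ˈbat.bu).
Foot heads: 2, 3, 4, 6, 8.
Primary stress on the rightmost head = syllable 8.
Primary stress: syllable 8 → blel.ko:.po:n.fil.re.rim.ga.ˈbat.bu.

8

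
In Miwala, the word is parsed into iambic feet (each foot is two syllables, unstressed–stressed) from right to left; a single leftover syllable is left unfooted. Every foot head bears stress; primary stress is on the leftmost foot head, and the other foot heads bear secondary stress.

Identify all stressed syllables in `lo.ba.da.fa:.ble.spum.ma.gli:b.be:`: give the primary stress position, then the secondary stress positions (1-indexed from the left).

Parse right to left into iambic (σˈσ) feet: lo (ba.ˈda) (fa:.ˈble) (spum.ˈma) (gli:b.ˈbe:). Syllable 1 is left unfooted.
Foot heads (stressed positions): 3, 5, 7, 9.
End Rule Leftmost: primary stress on the leftmost head = syllable 3.
Secondary stress on 5, 7, 9: lo.ba.ˈda.fa:.ˌble.spum.ˌma.gli:b.ˌbe:.

primary 3, secondary 5, 7, 9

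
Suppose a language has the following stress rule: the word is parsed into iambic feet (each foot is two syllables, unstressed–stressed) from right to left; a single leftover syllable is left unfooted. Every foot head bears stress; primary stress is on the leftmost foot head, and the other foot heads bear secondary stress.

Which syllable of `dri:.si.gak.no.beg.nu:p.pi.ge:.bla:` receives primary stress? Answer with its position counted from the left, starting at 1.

Parse right to left into iambic (σˈσ) feet: dri: (si.ˈgak) (no.ˈbeg) (nu:p.ˈpi) (ge:.ˈbla:). Syllable 1 is left unfooted.
Foot heads (stressed positions): 3, 5, 7, 9.
End Rule Leftmost: primary stress on the leftmost head = syllable 3.
Primary stress: syllable 3 → dri:.si.ˈgak.no.beg.nu:p.pi.ge:.bla:.

3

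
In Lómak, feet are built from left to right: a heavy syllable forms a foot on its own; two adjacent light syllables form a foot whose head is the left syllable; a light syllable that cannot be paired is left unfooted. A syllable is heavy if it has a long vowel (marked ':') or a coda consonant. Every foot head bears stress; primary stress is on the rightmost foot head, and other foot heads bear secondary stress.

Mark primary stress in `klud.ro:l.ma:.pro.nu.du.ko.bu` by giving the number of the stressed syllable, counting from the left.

6

Weights: 1 klud H, 2 ro:l H, 3 ma: H, 4 pro L, 5 nu L, 6 du L, 7 ko L, 8 bu L.
Parse left to right (heavy = foot alone; LL = one foot; stranded L unfooted): (ˈklud) (ˈro:l) (ˈma:) (ˈpro.nu) (ˈdu.ko) bu.
Foot heads: 1, 2, 3, 4, 6.
Primary stress on the rightmost head = syllable 6.
Primary stress: syllable 6 → klud.ro:l.ma:.pro.nu.ˈdu.ko.bu.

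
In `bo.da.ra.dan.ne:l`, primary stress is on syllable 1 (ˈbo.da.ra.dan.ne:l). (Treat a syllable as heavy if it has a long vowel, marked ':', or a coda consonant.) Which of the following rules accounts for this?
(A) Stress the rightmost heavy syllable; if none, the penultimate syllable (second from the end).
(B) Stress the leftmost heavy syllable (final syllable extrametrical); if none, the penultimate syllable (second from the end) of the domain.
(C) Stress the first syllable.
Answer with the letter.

C

Rule A → syllable 5 (observed: 1).
Rule B → syllable 4 (observed: 1).
Rule C → syllable 1 ✓.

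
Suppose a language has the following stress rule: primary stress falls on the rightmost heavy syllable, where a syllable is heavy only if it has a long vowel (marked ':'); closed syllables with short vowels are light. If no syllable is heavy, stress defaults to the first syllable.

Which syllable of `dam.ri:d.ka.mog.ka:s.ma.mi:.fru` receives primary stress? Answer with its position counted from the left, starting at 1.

Weights: 1 dam L, 2 ri:d H, 3 ka L, 4 mog L, 5 ka:s H, 6 ma L, 7 mi: H, 8 fru L.
Heavy syllables in the domain: 2, 5, 7. The rightmost is syllable 7 (mi:).
Primary stress: syllable 7 → dam.ri:d.ka.mog.ka:s.ma.ˈmi:.fru.

7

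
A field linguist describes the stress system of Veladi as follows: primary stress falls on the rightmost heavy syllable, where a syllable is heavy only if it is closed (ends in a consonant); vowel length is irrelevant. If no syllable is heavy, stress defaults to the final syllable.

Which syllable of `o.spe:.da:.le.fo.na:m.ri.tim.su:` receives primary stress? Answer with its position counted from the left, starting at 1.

Weights: 1 o L, 2 spe: L, 3 da: L, 4 le L, 5 fo L, 6 na:m H, 7 ri L, 8 tim H, 9 su: L.
Heavy syllables in the domain: 6, 8. The rightmost is syllable 8 (tim).
Primary stress: syllable 8 → o.spe:.da:.le.fo.na:m.ri.ˈtim.su:.

8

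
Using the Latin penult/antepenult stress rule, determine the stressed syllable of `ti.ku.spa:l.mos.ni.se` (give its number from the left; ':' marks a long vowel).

4

Classical Latin: stress the penult if heavy (long vowel or closed), else the antepenult.
Weights: 4 mos H, 5 ni L, 6 se L.
The penult (syllable 5, ni) is light, so stress falls on the antepenult (syllable 4, mos).
Stress on syllable 4: ti.ku.spa:l.ˈmos.ni.se.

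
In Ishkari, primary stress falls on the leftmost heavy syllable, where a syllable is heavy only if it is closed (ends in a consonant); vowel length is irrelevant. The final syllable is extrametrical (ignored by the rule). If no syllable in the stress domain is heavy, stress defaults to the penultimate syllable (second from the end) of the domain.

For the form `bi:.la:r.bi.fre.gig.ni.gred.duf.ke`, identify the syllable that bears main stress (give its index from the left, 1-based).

2

The final syllable (9, ke) is extrametrical; the stress domain is syllables 1–8.
Weights: 1 bi: L, 2 la:r H, 3 bi L, 4 fre L, 5 gig H, 6 ni L, 7 gred H, 8 duf H.
Heavy syllables in the domain: 2, 5, 7, 8. The leftmost is syllable 2 (la:r).
Primary stress: syllable 2 → bi:.ˈla:r.bi.fre.gig.ni.gred.duf.ke.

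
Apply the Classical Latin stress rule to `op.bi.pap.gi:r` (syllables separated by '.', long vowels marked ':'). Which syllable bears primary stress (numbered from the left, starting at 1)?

Classical Latin: stress the penult if heavy (long vowel or closed), else the antepenult.
Weights: 2 bi L, 3 pap H, 4 gi:r H.
The penult (syllable 3, pap) is heavy, so it takes stress.
Stress on syllable 3: op.bi.ˈpap.gi:r.

3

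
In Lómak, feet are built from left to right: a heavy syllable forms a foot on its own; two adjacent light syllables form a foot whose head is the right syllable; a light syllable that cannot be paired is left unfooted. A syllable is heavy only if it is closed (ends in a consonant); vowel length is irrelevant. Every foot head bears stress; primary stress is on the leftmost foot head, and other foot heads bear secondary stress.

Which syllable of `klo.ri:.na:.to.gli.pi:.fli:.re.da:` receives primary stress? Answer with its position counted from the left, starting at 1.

2

Weights: 1 klo L, 2 ri: L, 3 na: L, 4 to L, 5 gli L, 6 pi: L, 7 fli: L, 8 re L, 9 da: L.
Parse left to right (heavy = foot alone; LL = one foot; stranded L unfooted): (klo.ˈri:) (na:.ˈto) (gli.ˈpi:) (fli:.ˈre) da:.
Foot heads: 2, 4, 6, 8.
Primary stress on the leftmost head = syllable 2.
Primary stress: syllable 2 → klo.ˈri:.na:.to.gli.pi:.fli:.re.da:.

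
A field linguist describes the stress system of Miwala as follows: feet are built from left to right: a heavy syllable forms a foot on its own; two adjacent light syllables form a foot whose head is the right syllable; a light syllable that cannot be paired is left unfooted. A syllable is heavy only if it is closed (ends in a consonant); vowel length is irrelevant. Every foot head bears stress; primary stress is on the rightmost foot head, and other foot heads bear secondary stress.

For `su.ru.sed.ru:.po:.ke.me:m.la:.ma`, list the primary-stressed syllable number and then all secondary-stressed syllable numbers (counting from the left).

primary 9, secondary 2, 3, 5, 7

Weights: 1 su L, 2 ru L, 3 sed H, 4 ru: L, 5 po: L, 6 ke L, 7 me:m H, 8 la: L, 9 ma L.
Parse left to right (heavy = foot alone; LL = one foot; stranded L unfooted): (su.ˈru) (ˈsed) (ru:.ˈpo:) ke (ˈme:m) (la:.ˈma).
Foot heads: 2, 3, 5, 7, 9.
Primary stress on the rightmost head = syllable 9.
Secondary stress on 2, 3, 5, 7: su.ˌru.ˌsed.ru:.ˌpo:.ke.ˌme:m.la:.ˈma.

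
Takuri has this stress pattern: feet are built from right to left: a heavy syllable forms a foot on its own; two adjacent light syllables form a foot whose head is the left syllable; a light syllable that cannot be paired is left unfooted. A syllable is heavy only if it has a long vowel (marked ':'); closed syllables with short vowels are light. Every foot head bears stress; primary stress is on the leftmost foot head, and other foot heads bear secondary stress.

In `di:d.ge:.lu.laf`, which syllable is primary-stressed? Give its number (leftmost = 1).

Weights: 1 di:d H, 2 ge: H, 3 lu L, 4 laf L.
Parse right to left (heavy = foot alone; LL = one foot; stranded L unfooted): (ˈdi:d) (ˈge:) (ˈlu.laf).
Foot heads: 1, 2, 3.
Primary stress on the leftmost head = syllable 1.
Primary stress: syllable 1 → ˈdi:d.ge:.lu.laf.

1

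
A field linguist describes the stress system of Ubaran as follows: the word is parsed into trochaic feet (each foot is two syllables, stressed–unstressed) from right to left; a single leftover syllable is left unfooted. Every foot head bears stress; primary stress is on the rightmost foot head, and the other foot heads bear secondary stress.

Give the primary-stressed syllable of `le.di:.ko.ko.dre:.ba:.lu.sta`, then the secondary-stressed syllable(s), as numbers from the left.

Parse right to left into trochaic (ˈσσ) feet: (ˈle.di:) (ˈko.ko) (ˈdre:.ba:) (ˈlu.sta).
Foot heads (stressed positions): 1, 3, 5, 7.
End Rule Rightmost: primary stress on the rightmost head = syllable 7.
Secondary stress on 1, 3, 5: ˌle.di:.ˌko.ko.ˌdre:.ba:.ˈlu.sta.

primary 7, secondary 1, 3, 5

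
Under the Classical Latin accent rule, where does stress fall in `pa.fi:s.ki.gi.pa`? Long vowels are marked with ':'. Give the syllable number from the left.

3

Classical Latin: stress the penult if heavy (long vowel or closed), else the antepenult.
Weights: 3 ki L, 4 gi L, 5 pa L.
The penult (syllable 4, gi) is light, so stress falls on the antepenult (syllable 3, ki).
Stress on syllable 3: pa.fi:s.ˈki.gi.pa.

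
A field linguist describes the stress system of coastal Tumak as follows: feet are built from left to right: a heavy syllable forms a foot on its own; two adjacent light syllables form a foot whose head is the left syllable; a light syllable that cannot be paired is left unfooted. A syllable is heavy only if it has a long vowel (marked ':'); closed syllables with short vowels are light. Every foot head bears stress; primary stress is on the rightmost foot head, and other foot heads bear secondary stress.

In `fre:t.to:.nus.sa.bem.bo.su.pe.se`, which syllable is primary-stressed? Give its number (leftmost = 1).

Weights: 1 fre:t H, 2 to: H, 3 nus L, 4 sa L, 5 bem L, 6 bo L, 7 su L, 8 pe L, 9 se L.
Parse left to right (heavy = foot alone; LL = one foot; stranded L unfooted): (ˈfre:t) (ˈto:) (ˈnus.sa) (ˈbem.bo) (ˈsu.pe) se.
Foot heads: 1, 2, 3, 5, 7.
Primary stress on the rightmost head = syllable 7.
Primary stress: syllable 7 → fre:t.to:.nus.sa.bem.bo.ˈsu.pe.se.

7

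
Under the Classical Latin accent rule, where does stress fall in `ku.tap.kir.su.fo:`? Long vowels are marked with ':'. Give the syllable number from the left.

3

Classical Latin: stress the penult if heavy (long vowel or closed), else the antepenult.
Weights: 3 kir H, 4 su L, 5 fo: H.
The penult (syllable 4, su) is light, so stress falls on the antepenult (syllable 3, kir).
Stress on syllable 3: ku.tap.ˈkir.su.fo:.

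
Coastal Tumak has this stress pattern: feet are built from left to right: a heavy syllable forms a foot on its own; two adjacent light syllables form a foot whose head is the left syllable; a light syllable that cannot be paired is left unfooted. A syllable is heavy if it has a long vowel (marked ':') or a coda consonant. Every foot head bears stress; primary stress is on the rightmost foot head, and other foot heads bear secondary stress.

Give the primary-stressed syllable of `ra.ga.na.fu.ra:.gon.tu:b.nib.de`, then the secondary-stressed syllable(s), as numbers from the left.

Weights: 1 ra L, 2 ga L, 3 na L, 4 fu L, 5 ra: H, 6 gon H, 7 tu:b H, 8 nib H, 9 de L.
Parse left to right (heavy = foot alone; LL = one foot; stranded L unfooted): (ˈra.ga) (ˈna.fu) (ˈra:) (ˈgon) (ˈtu:b) (ˈnib) de.
Foot heads: 1, 3, 5, 6, 7, 8.
Primary stress on the rightmost head = syllable 8.
Secondary stress on 1, 3, 5, 6, 7: ˌra.ga.ˌna.fu.ˌra:.ˌgon.ˌtu:b.ˈnib.de.

primary 8, secondary 1, 3, 5, 6, 7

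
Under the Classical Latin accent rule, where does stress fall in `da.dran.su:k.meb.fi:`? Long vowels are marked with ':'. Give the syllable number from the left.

Classical Latin: stress the penult if heavy (long vowel or closed), else the antepenult.
Weights: 3 su:k H, 4 meb H, 5 fi: H.
The penult (syllable 4, meb) is heavy, so it takes stress.
Stress on syllable 4: da.dran.su:k.ˈmeb.fi:.

4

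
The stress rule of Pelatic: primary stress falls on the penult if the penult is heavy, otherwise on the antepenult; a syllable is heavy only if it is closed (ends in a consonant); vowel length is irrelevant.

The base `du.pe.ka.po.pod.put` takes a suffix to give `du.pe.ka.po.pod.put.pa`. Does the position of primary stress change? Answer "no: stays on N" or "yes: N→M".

yes: 5→6

Base `du.pe.ka.po.pod.put` (6 syllables):
  Weights: 4 po L, 5 pod H, 6 put H.
  The penult (syllable 5, pod) is heavy, so it takes stress.
  → primary stress on syllable 5.
Suffixed `du.pe.ka.po.pod.put.pa` (7 syllables):
  Weights: 5 pod H, 6 put H, 7 pa L.
  The penult (syllable 6, put) is heavy, so it takes stress.
  → primary stress on syllable 6.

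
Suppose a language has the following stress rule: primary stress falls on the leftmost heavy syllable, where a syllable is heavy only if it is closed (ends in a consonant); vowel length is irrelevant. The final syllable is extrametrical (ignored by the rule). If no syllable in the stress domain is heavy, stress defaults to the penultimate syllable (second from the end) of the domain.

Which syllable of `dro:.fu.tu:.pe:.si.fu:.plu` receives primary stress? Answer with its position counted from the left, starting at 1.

5

The final syllable (7, plu) is extrametrical; the stress domain is syllables 1–6.
Weights: 1 dro: L, 2 fu L, 3 tu: L, 4 pe: L, 5 si L, 6 fu: L.
No heavy syllable in the domain; default to the penultimate syllable (second from the end) of the domain = syllable 5.
Primary stress: syllable 5 → dro:.fu.tu:.pe:.ˈsi.fu:.plu.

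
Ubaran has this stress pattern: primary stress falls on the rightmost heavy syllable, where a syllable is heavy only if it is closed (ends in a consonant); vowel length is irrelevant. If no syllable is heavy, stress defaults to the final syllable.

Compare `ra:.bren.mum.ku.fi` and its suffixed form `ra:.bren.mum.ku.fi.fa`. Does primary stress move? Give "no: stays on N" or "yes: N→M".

Base `ra:.bren.mum.ku.fi` (5 syllables):
  Weights: 1 ra: L, 2 bren H, 3 mum H, 4 ku L, 5 fi L.
  Heavy syllables in the domain: 2, 3. The rightmost is syllable 3 (mum).
  → primary stress on syllable 3.
Suffixed `ra:.bren.mum.ku.fi.fa` (6 syllables):
  Weights: 1 ra: L, 2 bren H, 3 mum H, 4 ku L, 5 fi L, 6 fa L.
  Heavy syllables in the domain: 2, 3. The rightmost is syllable 3 (mum).
  → primary stress on syllable 3.

no: stays on 3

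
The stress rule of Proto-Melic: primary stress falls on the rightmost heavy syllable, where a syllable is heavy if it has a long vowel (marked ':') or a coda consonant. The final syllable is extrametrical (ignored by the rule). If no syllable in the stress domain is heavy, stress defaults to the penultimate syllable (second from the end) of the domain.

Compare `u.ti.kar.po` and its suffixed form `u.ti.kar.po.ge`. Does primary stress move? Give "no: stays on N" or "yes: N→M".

Base `u.ti.kar.po` (4 syllables):
  The final syllable (4, po) is extrametrical; the stress domain is syllables 1–3.
  Weights: 1 u L, 2 ti L, 3 kar H.
  Heavy syllables in the domain: 3. The rightmost is syllable 3 (kar).
  → primary stress on syllable 3.
Suffixed `u.ti.kar.po.ge` (5 syllables):
  The final syllable (5, ge) is extrametrical; the stress domain is syllables 1–4.
  Weights: 1 u L, 2 ti L, 3 kar H, 4 po L.
  Heavy syllables in the domain: 3. The rightmost is syllable 3 (kar).
  → primary stress on syllable 3.

no: stays on 3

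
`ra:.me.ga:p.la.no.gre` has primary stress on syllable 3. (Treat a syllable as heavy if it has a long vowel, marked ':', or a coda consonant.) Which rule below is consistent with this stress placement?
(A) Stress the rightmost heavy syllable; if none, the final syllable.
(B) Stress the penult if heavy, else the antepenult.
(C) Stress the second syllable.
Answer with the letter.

Rule A → syllable 3 ✓.
Rule B → syllable 4 (observed: 3).
Rule C → syllable 2 (observed: 3).

A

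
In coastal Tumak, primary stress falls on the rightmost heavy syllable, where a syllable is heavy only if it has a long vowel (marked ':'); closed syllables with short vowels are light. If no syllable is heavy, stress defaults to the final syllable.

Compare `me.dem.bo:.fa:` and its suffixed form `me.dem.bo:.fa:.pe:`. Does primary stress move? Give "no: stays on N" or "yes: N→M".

yes: 4→5

Base `me.dem.bo:.fa:` (4 syllables):
  Weights: 1 me L, 2 dem L, 3 bo: H, 4 fa: H.
  Heavy syllables in the domain: 3, 4. The rightmost is syllable 4 (fa:).
  → primary stress on syllable 4.
Suffixed `me.dem.bo:.fa:.pe:` (5 syllables):
  Weights: 1 me L, 2 dem L, 3 bo: H, 4 fa: H, 5 pe: H.
  Heavy syllables in the domain: 3, 4, 5. The rightmost is syllable 5 (pe:).
  → primary stress on syllable 5.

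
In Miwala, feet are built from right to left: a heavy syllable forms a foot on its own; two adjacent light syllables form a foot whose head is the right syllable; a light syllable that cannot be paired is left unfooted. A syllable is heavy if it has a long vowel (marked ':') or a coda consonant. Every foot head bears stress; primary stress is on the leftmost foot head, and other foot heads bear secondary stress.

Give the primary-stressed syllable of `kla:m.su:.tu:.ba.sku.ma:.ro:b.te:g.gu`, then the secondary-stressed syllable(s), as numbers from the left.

primary 1, secondary 2, 3, 5, 6, 7, 8

Weights: 1 kla:m H, 2 su: H, 3 tu: H, 4 ba L, 5 sku L, 6 ma: H, 7 ro:b H, 8 te:g H, 9 gu L.
Parse right to left (heavy = foot alone; LL = one foot; stranded L unfooted): (ˈkla:m) (ˈsu:) (ˈtu:) (ba.ˈsku) (ˈma:) (ˈro:b) (ˈte:g) gu.
Foot heads: 1, 2, 3, 5, 6, 7, 8.
Primary stress on the leftmost head = syllable 1.
Secondary stress on 2, 3, 5, 6, 7, 8: ˈkla:m.ˌsu:.ˌtu:.ba.ˌsku.ˌma:.ˌro:b.ˌte:g.gu.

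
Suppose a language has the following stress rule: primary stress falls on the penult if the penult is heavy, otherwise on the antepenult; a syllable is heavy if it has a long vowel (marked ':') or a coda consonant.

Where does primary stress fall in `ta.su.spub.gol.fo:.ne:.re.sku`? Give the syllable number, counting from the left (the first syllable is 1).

6

Weights: 6 ne: H, 7 re L, 8 sku L.
The penult (syllable 7, re) is light, so stress falls on the antepenult (syllable 6, ne:).
Primary stress: syllable 6 → ta.su.spub.gol.fo:.ˈne:.re.sku.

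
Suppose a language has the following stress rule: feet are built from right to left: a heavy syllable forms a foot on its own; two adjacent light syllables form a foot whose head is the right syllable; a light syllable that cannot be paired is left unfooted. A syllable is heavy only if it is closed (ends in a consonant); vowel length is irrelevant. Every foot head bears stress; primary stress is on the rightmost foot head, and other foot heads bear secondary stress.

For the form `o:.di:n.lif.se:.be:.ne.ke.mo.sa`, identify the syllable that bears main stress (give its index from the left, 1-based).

Weights: 1 o: L, 2 di:n H, 3 lif H, 4 se: L, 5 be: L, 6 ne L, 7 ke L, 8 mo L, 9 sa L.
Parse right to left (heavy = foot alone; LL = one foot; stranded L unfooted): o: (ˈdi:n) (ˈlif) (se:.ˈbe:) (ne.ˈke) (mo.ˈsa).
Foot heads: 2, 3, 5, 7, 9.
Primary stress on the rightmost head = syllable 9.
Primary stress: syllable 9 → o:.di:n.lif.se:.be:.ne.ke.mo.ˈsa.

9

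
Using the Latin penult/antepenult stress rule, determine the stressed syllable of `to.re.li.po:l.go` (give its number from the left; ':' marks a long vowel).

Classical Latin: stress the penult if heavy (long vowel or closed), else the antepenult.
Weights: 3 li L, 4 po:l H, 5 go L.
The penult (syllable 4, po:l) is heavy, so it takes stress.
Stress on syllable 4: to.re.li.ˈpo:l.go.

4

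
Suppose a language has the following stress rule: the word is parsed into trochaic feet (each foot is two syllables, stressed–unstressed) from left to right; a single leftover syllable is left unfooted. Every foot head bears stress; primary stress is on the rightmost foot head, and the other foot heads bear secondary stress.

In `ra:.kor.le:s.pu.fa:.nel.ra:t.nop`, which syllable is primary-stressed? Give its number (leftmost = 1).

Parse left to right into trochaic (ˈσσ) feet: (ˈra:.kor) (ˈle:s.pu) (ˈfa:.nel) (ˈra:t.nop).
Foot heads (stressed positions): 1, 3, 5, 7.
End Rule Rightmost: primary stress on the rightmost head = syllable 7.
Primary stress: syllable 7 → ra:.kor.le:s.pu.fa:.nel.ˈra:t.nop.

7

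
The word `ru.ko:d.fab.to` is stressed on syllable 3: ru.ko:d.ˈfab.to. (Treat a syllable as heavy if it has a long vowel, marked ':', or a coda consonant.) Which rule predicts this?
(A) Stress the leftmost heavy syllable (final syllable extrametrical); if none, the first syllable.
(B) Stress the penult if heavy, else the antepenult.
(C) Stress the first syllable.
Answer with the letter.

B

Rule A → syllable 2 (observed: 3).
Rule B → syllable 3 ✓.
Rule C → syllable 1 (observed: 3).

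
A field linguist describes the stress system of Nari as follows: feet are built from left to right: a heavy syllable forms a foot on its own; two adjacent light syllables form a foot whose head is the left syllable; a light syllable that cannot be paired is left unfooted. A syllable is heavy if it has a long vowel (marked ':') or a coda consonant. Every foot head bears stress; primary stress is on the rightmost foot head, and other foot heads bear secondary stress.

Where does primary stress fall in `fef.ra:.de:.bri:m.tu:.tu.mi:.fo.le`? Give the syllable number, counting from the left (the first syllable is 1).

8

Weights: 1 fef H, 2 ra: H, 3 de: H, 4 bri:m H, 5 tu: H, 6 tu L, 7 mi: H, 8 fo L, 9 le L.
Parse left to right (heavy = foot alone; LL = one foot; stranded L unfooted): (ˈfef) (ˈra:) (ˈde:) (ˈbri:m) (ˈtu:) tu (ˈmi:) (ˈfo.le).
Foot heads: 1, 2, 3, 4, 5, 7, 8.
Primary stress on the rightmost head = syllable 8.
Primary stress: syllable 8 → fef.ra:.de:.bri:m.tu:.tu.mi:.ˈfo.le.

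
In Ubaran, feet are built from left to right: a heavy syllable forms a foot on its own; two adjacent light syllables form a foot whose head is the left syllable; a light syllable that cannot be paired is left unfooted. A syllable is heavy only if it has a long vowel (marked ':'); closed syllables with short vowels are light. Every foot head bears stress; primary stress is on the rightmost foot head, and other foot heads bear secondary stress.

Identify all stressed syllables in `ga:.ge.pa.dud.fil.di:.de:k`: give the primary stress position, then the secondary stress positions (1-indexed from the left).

primary 7, secondary 1, 2, 4, 6

Weights: 1 ga: H, 2 ge L, 3 pa L, 4 dud L, 5 fil L, 6 di: H, 7 de:k H.
Parse left to right (heavy = foot alone; LL = one foot; stranded L unfooted): (ˈga:) (ˈge.pa) (ˈdud.fil) (ˈdi:) (ˈde:k).
Foot heads: 1, 2, 4, 6, 7.
Primary stress on the rightmost head = syllable 7.
Secondary stress on 1, 2, 4, 6: ˌga:.ˌge.pa.ˌdud.fil.ˌdi:.ˈde:k.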